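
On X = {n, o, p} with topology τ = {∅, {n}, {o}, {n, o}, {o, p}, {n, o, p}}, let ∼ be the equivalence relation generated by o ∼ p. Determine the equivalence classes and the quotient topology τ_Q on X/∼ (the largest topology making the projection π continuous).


X/∼ = {[n], [o=p]}; |τ_Q| = 4.

Equivalence classes: [n], [o=p].
Quotient map π: X → X/∼ sends n ↦ [n], o ↦ [o=p], p ↦ [o=p].
For each subset V ⊆ X/∼, compute π^{-1}(V) ⊆ X and check whether π^{-1}(V) ∈ τ. V is open in τ_Q iff π^{-1}(V) ∈ τ.
  V = {}: π^{-1}(V) = ∅ ∈ τ ✓.
  V = {[n]}: π^{-1}(V) = {n} ∈ τ ✓.
  V = {[o=p]}: π^{-1}(V) = {o, p} ∈ τ ✓.
  V = {[n], [o=p]}: π^{-1}(V) = {n, o, p} ∈ τ ✓.
Open sets in the quotient: τ_Q = {{}, {[n]}, {[o=p]}, {[n], [o=p]}} (4 elements).


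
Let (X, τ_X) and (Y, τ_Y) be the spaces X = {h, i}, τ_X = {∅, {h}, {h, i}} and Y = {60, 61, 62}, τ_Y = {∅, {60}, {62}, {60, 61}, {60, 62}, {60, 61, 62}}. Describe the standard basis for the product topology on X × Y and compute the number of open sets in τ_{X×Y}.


Basis B = {∅ × ∅, {h} × {60}, {h} × {62}, {h} × {60, 61}, {h} × {60, 62}, {h, i} × {60}, {h, i} × {62}, {h} × {60, 61, 62}, {h, i} × {60, 61}, {h, i} × {60, 62}, {h, i} × {60, 61, 62}}; |τ_{X×Y}| = 18.

Enumerate products U × V with U ∈ τ_X, V ∈ τ_Y (deduplicated):
  ∅ × ∅ = {} (∅)
  {h} × {60} = {(h,60)}
  {h} × {62} = {(h,62)}
  {h} × {60, 61} = {(h,60), (h,61)}
  {h} × {60, 62} = {(h,60), (h,62)}
  {h, i} × {60} = {(h,60), (i,60)}
  {h, i} × {62} = {(h,62), (i,62)}
  {h} × {60, 61, 62} = {(h,60), (h,61), (h,62)}
  {h, i} × {60, 61} = {(h,60), (h,61), (i,60), (i,61)}
  {h, i} × {60, 62} = {(h,60), (h,62), (i,60), (i,62)}
  {h, i} × {60, 61, 62} = {(h,60), (h,61), (h,62), (i,60), (i,61), (i,62)}
These 11 distinct sets form the basis B.
Close under arbitrary unions to get τ_{X×Y}; counting gives |τ_{X×Y}| = 18.


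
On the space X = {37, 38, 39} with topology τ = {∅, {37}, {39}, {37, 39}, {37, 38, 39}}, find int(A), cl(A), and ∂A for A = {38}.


int(A) = ∅, cl(A) = {38}, ∂A = {38}.

Closed sets in (X, τ) are complements of opens:
  closed(X, τ) = {∅, {38}, {37, 38}, {38, 39}, {37, 38, 39}}.
int(A) = ⋃ {U ∈ τ : U ⊆ A}. Opens contained in A: ∅.
Taking the union of these: int(A) = ∅.
cl(A) = ⋂ {C closed : A ⊆ C}. Closed sets containing A: {38}, {37, 38}, {38, 39}, {37, 38, 39}.
Intersecting these: cl(A) = {38}.
∂A = cl(A) ∖ int(A) = {38} ∖ ∅ = {38}.


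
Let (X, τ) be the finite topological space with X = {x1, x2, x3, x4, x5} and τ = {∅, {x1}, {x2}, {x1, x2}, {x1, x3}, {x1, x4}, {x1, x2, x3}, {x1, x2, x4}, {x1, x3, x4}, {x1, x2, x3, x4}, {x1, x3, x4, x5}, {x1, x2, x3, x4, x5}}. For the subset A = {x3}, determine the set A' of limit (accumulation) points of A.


A' = {x5}

For each x ∈ X, list the open sets U ∈ τ with x ∈ U, then check whether U ∩ (A ∖ {x}) ≠ ∅ for every such U.
  x = x1: open {x1} ∋ x has {x1} ∩ (A ∖ {x1}) = ∅, so x is NOT a limit point.
  x = x2: open {x2} ∋ x has {x2} ∩ (A ∖ {x2}) = ∅, so x is NOT a limit point.
  x = x3: open {x1, x3} ∋ x has {x1, x3} ∩ (A ∖ {x3}) = ∅, so x is NOT a limit point.
  x = x4: open {x1, x4} ∋ x has {x1, x4} ∩ (A ∖ {x4}) = ∅, so x is NOT a limit point.
  x = x5: opens ∋ x are {x1, x3, x4, x5}, {x1, x2, x3, x4, x5}; each meets A ∖ {x5}, so x IS a limit point.
Collecting: A' = {x5}.


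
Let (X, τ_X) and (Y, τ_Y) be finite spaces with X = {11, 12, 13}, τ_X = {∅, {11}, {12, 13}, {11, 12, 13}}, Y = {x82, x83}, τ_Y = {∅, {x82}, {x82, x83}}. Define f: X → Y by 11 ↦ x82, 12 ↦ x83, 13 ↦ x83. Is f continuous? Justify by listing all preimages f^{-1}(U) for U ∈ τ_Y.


f IS continuous.

Compute f^{-1}(U) for each U ∈ τ_Y:
  U = ∅: f^{-1}(U) = ∅ ∈ τ_X ✓.
  U = {x82}: f^{-1}(U) = {11} ∈ τ_X ✓.
  U = {x82, x83}: f^{-1}(U) = {11, 12, 13} ∈ τ_X ✓.
Every preimage lies in τ_X, so f IS continuous.


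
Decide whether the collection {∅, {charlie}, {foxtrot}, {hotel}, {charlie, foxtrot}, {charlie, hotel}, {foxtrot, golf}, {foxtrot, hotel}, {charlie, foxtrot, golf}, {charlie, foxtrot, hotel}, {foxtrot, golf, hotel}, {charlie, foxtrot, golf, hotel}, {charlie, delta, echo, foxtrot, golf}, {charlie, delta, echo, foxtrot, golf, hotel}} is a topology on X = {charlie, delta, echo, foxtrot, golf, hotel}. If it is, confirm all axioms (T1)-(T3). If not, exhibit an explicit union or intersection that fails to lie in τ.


τ IS a topology on X.

Axiom (T1): ∅ ∈ τ? Yes; X ∈ τ? Yes.
Axiom (T2/T3): check pairwise unions and intersections of members of τ.
All pairwise intersections and unions checked — each lies in τ. Therefore τ satisfies (T1), (T2), (T3): it IS a topology on X.


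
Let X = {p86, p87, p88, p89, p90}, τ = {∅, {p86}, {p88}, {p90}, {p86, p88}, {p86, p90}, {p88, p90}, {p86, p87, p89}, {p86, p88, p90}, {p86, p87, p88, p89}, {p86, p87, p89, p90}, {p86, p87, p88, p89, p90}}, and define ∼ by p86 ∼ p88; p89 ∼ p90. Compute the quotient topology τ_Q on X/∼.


X/∼ = {[p86=p88], [p87], [p89=p90]}; |τ_Q| = 3.

Equivalence classes: [p86=p88], [p87], [p89=p90].
Quotient map π: X → X/∼ sends p86 ↦ [p86=p88], p87 ↦ [p87], p88 ↦ [p86=p88], p89 ↦ [p89=p90], p90 ↦ [p89=p90].
For each subset V ⊆ X/∼, compute π^{-1}(V) ⊆ X and check whether π^{-1}(V) ∈ τ. V is open in τ_Q iff π^{-1}(V) ∈ τ.
  V = {}: π^{-1}(V) = ∅ ∈ τ ✓.
  V = {[p86=p88]}: π^{-1}(V) = {p86, p88} ∈ τ ✓.
  V = {[p87]}: π^{-1}(V) = {p87} ∉ τ ✗.
  V = {[p86=p88], [p87]}: π^{-1}(V) = {p86, p87, p88} ∉ τ ✗.
  V = {[p89=p90]}: π^{-1}(V) = {p89, p90} ∉ τ ✗.
  V = {[p86=p88], [p89=p90]}: π^{-1}(V) = {p86, p88, p89, p90} ∉ τ ✗.
  V = {[p87], [p89=p90]}: π^{-1}(V) = {p87, p89, p90} ∉ τ ✗.
  V = {[p86=p88], [p87], [p89=p90]}: π^{-1}(V) = {p86, p87, p88, p89, p90} ∈ τ ✓.
Open sets in the quotient: τ_Q = {{}, {[p86=p88]}, {[p86=p88], [p87], [p89=p90]}} (3 elements).


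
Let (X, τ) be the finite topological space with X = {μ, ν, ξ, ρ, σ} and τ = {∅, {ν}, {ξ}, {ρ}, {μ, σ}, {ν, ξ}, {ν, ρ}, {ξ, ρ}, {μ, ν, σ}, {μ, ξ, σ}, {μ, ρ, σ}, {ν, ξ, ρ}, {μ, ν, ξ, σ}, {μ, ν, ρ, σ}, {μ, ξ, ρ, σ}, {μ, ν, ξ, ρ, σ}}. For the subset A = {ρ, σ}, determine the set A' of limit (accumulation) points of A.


A' = {μ}

For each x ∈ X, list the open sets U ∈ τ with x ∈ U, then check whether U ∩ (A ∖ {x}) ≠ ∅ for every such U.
  x = μ: opens ∋ x are {μ, σ}, {μ, ν, σ}, {μ, ξ, σ}, {μ, ρ, σ}, {μ, ν, ξ, σ}, {μ, ν, ρ, σ}, {μ, ξ, ρ, σ}, {μ, ν, ξ, ρ, σ}; each meets A ∖ {μ}, so x IS a limit point.
  x = ν: open {ν} ∋ x has {ν} ∩ (A ∖ {ν}) = ∅, so x is NOT a limit point.
  x = ξ: open {ξ} ∋ x has {ξ} ∩ (A ∖ {ξ}) = ∅, so x is NOT a limit point.
  x = ρ: open {ρ} ∋ x has {ρ} ∩ (A ∖ {ρ}) = ∅, so x is NOT a limit point.
  x = σ: open {μ, σ} ∋ x has {μ, σ} ∩ (A ∖ {σ}) = ∅, so x is NOT a limit point.
Collecting: A' = {μ}.


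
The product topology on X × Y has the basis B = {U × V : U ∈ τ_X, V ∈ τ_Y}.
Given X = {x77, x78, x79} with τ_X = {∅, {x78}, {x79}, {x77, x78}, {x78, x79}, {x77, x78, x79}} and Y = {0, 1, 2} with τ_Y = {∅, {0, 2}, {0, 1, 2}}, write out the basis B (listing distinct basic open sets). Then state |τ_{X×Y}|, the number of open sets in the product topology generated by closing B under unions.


Basis B = {∅ × ∅, {x78} × {0, 2}, {x79} × {0, 2}, {x78} × {0, 1, 2}, {x79} × {0, 1, 2}, {x77, x78} × {0, 2}, {x78, x79} × {0, 2}, {x77, x78} × {0, 1, 2}, {x77, x78, x79} × {0, 2}, {x78, x79} × {0, 1, 2}, {x77, x78, x79} × {0, 1, 2}}; |τ_{X×Y}| = 18.

Enumerate products U × V with U ∈ τ_X, V ∈ τ_Y (deduplicated):
  ∅ × ∅ = {} (∅)
  {x78} × {0, 2} = {(x78,0), (x78,2)}
  {x79} × {0, 2} = {(x79,0), (x79,2)}
  {x78} × {0, 1, 2} = {(x78,0), (x78,1), (x78,2)}
  {x79} × {0, 1, 2} = {(x79,0), (x79,1), (x79,2)}
  {x77, x78} × {0, 2} = {(x77,0), (x77,2), (x78,0), (x78,2)}
  {x78, x79} × {0, 2} = {(x78,0), (x78,2), (x79,0), (x79,2)}
  {x77, x78} × {0, 1, 2} = {(x77,0), (x77,1), (x77,2), (x78,0), (x78,1), (x78,2)}
  {x77, x78, x79} × {0, 2} = {(x77,0), (x77,2), (x78,0), (x78,2), (x79,0), (x79,2)}
  {x78, x79} × {0, 1, 2} = {(x78,0), (x78,1), (x78,2), (x79,0), (x79,1), (x79,2)}
  {x77, x78, x79} × {0, 1, 2} = {(x77,0), (x77,1), (x77,2), (x78,0), (x78,1), (x78,2), (x79,0), (x79,1), (x79,2)}
These 11 distinct sets form the basis B.
Close under arbitrary unions to get τ_{X×Y}; counting gives |τ_{X×Y}| = 18.


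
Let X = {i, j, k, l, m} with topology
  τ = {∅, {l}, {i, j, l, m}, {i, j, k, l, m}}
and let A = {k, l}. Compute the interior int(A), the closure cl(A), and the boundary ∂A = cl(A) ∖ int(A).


int(A) = {l}, cl(A) = {i, j, k, l, m}, ∂A = {i, j, k, m}.

Closed sets in (X, τ) are complements of opens:
  closed(X, τ) = {∅, {k}, {i, j, k, m}, {i, j, k, l, m}}.
int(A) = ⋃ {U ∈ τ : U ⊆ A}. Opens contained in A: ∅, {l}.
Taking the union of these: int(A) = {l}.
cl(A) = ⋂ {C closed : A ⊆ C}. Closed sets containing A: {i, j, k, l, m}.
Intersecting these: cl(A) = {i, j, k, l, m}.
∂A = cl(A) ∖ int(A) = {i, j, k, l, m} ∖ {l} = {i, j, k, m}.


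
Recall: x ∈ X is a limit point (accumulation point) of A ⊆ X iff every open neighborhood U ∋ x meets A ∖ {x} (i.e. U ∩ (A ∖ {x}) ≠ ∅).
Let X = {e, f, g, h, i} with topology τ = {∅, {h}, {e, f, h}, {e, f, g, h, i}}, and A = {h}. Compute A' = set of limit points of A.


A' = {e, f, g, i}

For each x ∈ X, list the open sets U ∈ τ with x ∈ U, then check whether U ∩ (A ∖ {x}) ≠ ∅ for every such U.
  x = e: opens ∋ x are {e, f, h}, {e, f, g, h, i}; each meets A ∖ {e}, so x IS a limit point.
  x = f: opens ∋ x are {e, f, h}, {e, f, g, h, i}; each meets A ∖ {f}, so x IS a limit point.
  x = g: opens ∋ x are {e, f, g, h, i}; each meets A ∖ {g}, so x IS a limit point.
  x = h: open {h} ∋ x has {h} ∩ (A ∖ {h}) = ∅, so x is NOT a limit point.
  x = i: opens ∋ x are {e, f, g, h, i}; each meets A ∖ {i}, so x IS a limit point.
Collecting: A' = {e, f, g, i}.


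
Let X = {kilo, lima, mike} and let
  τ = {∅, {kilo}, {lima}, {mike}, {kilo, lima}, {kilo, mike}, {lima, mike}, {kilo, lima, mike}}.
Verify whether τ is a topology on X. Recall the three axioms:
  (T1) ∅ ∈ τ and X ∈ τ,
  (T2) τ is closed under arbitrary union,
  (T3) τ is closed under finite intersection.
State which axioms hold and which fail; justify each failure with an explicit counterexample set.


τ IS a topology on X.

Axiom (T1): ∅ ∈ τ? Yes; X ∈ τ? Yes.
Axiom (T2/T3): check pairwise unions and intersections of members of τ.
All pairwise intersections and unions checked — each lies in τ. Therefore τ satisfies (T1), (T2), (T3): it IS a topology on X.


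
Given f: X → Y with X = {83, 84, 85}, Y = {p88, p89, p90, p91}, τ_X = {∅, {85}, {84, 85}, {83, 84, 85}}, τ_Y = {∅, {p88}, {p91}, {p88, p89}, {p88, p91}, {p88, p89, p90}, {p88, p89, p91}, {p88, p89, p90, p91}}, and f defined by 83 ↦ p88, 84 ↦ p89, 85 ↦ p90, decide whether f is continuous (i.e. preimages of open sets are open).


f is NOT continuous.

Compute f^{-1}(U) for each U ∈ τ_Y:
  U = ∅: f^{-1}(U) = ∅ ∈ τ_X ✓.
  U = {p88}: f^{-1}(U) = {83} ∉ τ_X ✗.
  U = {p91}: f^{-1}(U) = ∅ ∈ τ_X ✓.
  U = {p88, p89}: f^{-1}(U) = {83, 84} ∉ τ_X ✗.
  U = {p88, p91}: f^{-1}(U) = {83} ∉ τ_X ✗.
  U = {p88, p89, p90}: f^{-1}(U) = {83, 84, 85} ∈ τ_X ✓.
  U = {p88, p89, p91}: f^{-1}(U) = {83, 84} ∉ τ_X ✗.
  U = {p88, p89, p90, p91}: f^{-1}(U) = {83, 84, 85} ∈ τ_X ✓.
Found U = {p88} with f^{-1}(U) = {83} not in τ_X. Therefore f is NOT continuous.


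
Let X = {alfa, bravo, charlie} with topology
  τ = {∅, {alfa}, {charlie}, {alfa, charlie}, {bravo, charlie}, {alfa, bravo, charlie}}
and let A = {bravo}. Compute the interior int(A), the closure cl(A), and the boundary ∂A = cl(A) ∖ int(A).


int(A) = ∅, cl(A) = {bravo}, ∂A = {bravo}.

Closed sets in (X, τ) are complements of opens:
  closed(X, τ) = {∅, {alfa}, {bravo}, {alfa, bravo}, {bravo, charlie}, {alfa, bravo, charlie}}.
int(A) = ⋃ {U ∈ τ : U ⊆ A}. Opens contained in A: ∅.
Taking the union of these: int(A) = ∅.
cl(A) = ⋂ {C closed : A ⊆ C}. Closed sets containing A: {bravo}, {alfa, bravo}, {bravo, charlie}, {alfa, bravo, charlie}.
Intersecting these: cl(A) = {bravo}.
∂A = cl(A) ∖ int(A) = {bravo} ∖ ∅ = {bravo}.


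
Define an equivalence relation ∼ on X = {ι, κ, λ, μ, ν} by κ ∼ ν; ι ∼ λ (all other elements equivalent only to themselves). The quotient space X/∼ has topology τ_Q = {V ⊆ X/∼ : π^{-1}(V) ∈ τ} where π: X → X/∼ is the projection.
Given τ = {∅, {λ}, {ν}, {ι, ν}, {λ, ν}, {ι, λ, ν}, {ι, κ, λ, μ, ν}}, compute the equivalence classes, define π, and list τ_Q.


X/∼ = {[ι=λ], [κ=ν], [μ]}; |τ_Q| = 2.

Equivalence classes: [ι=λ], [κ=ν], [μ].
Quotient map π: X → X/∼ sends ι ↦ [ι=λ], κ ↦ [κ=ν], λ ↦ [ι=λ], μ ↦ [μ], ν ↦ [κ=ν].
For each subset V ⊆ X/∼, compute π^{-1}(V) ⊆ X and check whether π^{-1}(V) ∈ τ. V is open in τ_Q iff π^{-1}(V) ∈ τ.
  V = {}: π^{-1}(V) = ∅ ∈ τ ✓.
  V = {[ι=λ]}: π^{-1}(V) = {ι, λ} ∉ τ ✗.
  V = {[κ=ν]}: π^{-1}(V) = {κ, ν} ∉ τ ✗.
  V = {[ι=λ], [κ=ν]}: π^{-1}(V) = {ι, κ, λ, ν} ∉ τ ✗.
  V = {[μ]}: π^{-1}(V) = {μ} ∉ τ ✗.
  V = {[ι=λ], [μ]}: π^{-1}(V) = {ι, λ, μ} ∉ τ ✗.
  V = {[κ=ν], [μ]}: π^{-1}(V) = {κ, μ, ν} ∉ τ ✗.
  V = {[ι=λ], [κ=ν], [μ]}: π^{-1}(V) = {ι, κ, λ, μ, ν} ∈ τ ✓.
Open sets in the quotient: τ_Q = {{}, {[ι=λ], [κ=ν], [μ]}} (2 elements).


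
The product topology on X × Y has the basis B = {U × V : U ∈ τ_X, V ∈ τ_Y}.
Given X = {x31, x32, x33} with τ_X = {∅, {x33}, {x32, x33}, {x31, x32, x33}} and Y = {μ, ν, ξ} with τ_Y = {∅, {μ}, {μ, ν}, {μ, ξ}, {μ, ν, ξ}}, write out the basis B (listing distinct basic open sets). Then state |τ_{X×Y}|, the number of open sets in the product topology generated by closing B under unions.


Basis B = {∅ × ∅, {x33} × {μ}, {x32, x33} × {μ}, {x33} × {μ, ν}, {x33} × {μ, ξ}, {x31, x32, x33} × {μ}, {x33} × {μ, ν, ξ}, {x32, x33} × {μ, ν}, {x32, x33} × {μ, ξ}, {x31, x32, x33} × {μ, ν}, {x31, x32, x33} × {μ, ξ}, {x32, x33} × {μ, ν, ξ}, {x31, x32, x33} × {μ, ν, ξ}}; |τ_{X×Y}| = 30.

Enumerate products U × V with U ∈ τ_X, V ∈ τ_Y (deduplicated):
  ∅ × ∅ = {} (∅)
  {x33} × {μ} = {(x33,μ)}
  {x32, x33} × {μ} = {(x32,μ), (x33,μ)}
  {x33} × {μ, ν} = {(x33,μ), (x33,ν)}
  {x33} × {μ, ξ} = {(x33,μ), (x33,ξ)}
  {x31, x32, x33} × {μ} = {(x31,μ), (x32,μ), (x33,μ)}
  {x33} × {μ, ν, ξ} = {(x33,μ), (x33,ν), (x33,ξ)}
  {x32, x33} × {μ, ν} = {(x32,μ), (x32,ν), (x33,μ), (x33,ν)}
  {x32, x33} × {μ, ξ} = {(x32,μ), (x32,ξ), (x33,μ), (x33,ξ)}
  {x31, x32, x33} × {μ, ν} = {(x31,μ), (x31,ν), (x32,μ), (x32,ν), (x33,μ), (x33,ν)}
  {x31, x32, x33} × {μ, ξ} = {(x31,μ), (x31,ξ), (x32,μ), (x32,ξ), (x33,μ), (x33,ξ)}
  {x32, x33} × {μ, ν, ξ} = {(x32,μ), (x32,ν), (x32,ξ), (x33,μ), (x33,ν), (x33,ξ)}
  {x31, x32, x33} × {μ, ν, ξ} = {(x31,μ), (x31,ν), (x31,ξ), (x32,μ), (x32,ν), (x32,ξ), (x33,μ), (x33,ν), (x33,ξ)}
These 13 distinct sets form the basis B.
Close under arbitrary unions to get τ_{X×Y}; counting gives |τ_{X×Y}| = 30.


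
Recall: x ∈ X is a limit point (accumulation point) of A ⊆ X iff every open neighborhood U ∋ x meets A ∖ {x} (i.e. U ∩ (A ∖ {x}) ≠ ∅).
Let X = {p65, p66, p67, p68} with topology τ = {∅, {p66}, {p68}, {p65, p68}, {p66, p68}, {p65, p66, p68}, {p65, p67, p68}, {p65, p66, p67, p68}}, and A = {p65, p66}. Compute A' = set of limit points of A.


A' = {p67}

For each x ∈ X, list the open sets U ∈ τ with x ∈ U, then check whether U ∩ (A ∖ {x}) ≠ ∅ for every such U.
  x = p65: open {p65, p68} ∋ x has {p65, p68} ∩ (A ∖ {p65}) = ∅, so x is NOT a limit point.
  x = p66: open {p66} ∋ x has {p66} ∩ (A ∖ {p66}) = ∅, so x is NOT a limit point.
  x = p67: opens ∋ x are {p65, p67, p68}, {p65, p66, p67, p68}; each meets A ∖ {p67}, so x IS a limit point.
  x = p68: open {p68} ∋ x has {p68} ∩ (A ∖ {p68}) = ∅, so x is NOT a limit point.
Collecting: A' = {p67}.


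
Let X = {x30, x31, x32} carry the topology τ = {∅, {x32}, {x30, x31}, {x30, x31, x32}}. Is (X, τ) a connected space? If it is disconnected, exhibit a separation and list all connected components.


(X, τ) is disconnected; components = [{x32}, {x30, x31}].

Find clopen sets (U ∈ τ with X ∖ U ∈ τ):
  U = ∅, X ∖ U = {x30, x31, x32} — both open, so U is clopen.
  U = {x32}, X ∖ U = {x30, x31} — both open, so U is clopen.
  U = {x30, x31}, X ∖ U = {x32} — both open, so U is clopen.
  U = {x30, x31, x32}, X ∖ U = ∅ — both open, so U is clopen.
Nontrivial clopen(s) exist: e.g. {x30, x31}. So (X, τ) is disconnected.
Compute connected components by grouping points that agree on all clopens:
  component: {x32}
  component: {x30, x31}


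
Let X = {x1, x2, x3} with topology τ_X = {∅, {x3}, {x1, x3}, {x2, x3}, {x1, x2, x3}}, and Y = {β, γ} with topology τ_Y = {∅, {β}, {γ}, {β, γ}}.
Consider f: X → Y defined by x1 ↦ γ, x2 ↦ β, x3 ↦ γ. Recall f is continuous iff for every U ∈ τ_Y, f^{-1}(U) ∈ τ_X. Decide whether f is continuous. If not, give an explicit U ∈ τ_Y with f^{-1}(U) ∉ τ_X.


f is NOT continuous.

Compute f^{-1}(U) for each U ∈ τ_Y:
  U = ∅: f^{-1}(U) = ∅ ∈ τ_X ✓.
  U = {β}: f^{-1}(U) = {x2} ∉ τ_X ✗.
  U = {γ}: f^{-1}(U) = {x1, x3} ∈ τ_X ✓.
  U = {β, γ}: f^{-1}(U) = {x1, x2, x3} ∈ τ_X ✓.
Found U = {β} with f^{-1}(U) = {x2} not in τ_X. Therefore f is NOT continuous.


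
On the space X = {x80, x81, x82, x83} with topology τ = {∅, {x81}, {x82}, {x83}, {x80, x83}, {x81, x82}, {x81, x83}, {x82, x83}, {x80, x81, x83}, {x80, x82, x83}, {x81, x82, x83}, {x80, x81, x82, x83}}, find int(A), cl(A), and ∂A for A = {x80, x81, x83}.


int(A) = {x80, x81, x83}, cl(A) = {x80, x81, x83}, ∂A = ∅.

Closed sets in (X, τ) are complements of opens:
  closed(X, τ) = {∅, {x80}, {x81}, {x82}, {x80, x81}, {x80, x82}, {x80, x83}, {x81, x82}, {x80, x81, x82}, {x80, x81, x83}, {x80, x82, x83}, {x80, x81, x82, x83}}.
int(A) = ⋃ {U ∈ τ : U ⊆ A}. Opens contained in A: ∅, {x81}, {x83}, {x80, x83}, {x81, x83}, {x80, x81, x83}.
Taking the union of these: int(A) = {x80, x81, x83}.
cl(A) = ⋂ {C closed : A ⊆ C}. Closed sets containing A: {x80, x81, x83}, {x80, x81, x82, x83}.
Intersecting these: cl(A) = {x80, x81, x83}.
∂A = cl(A) ∖ int(A) = {x80, x81, x83} ∖ {x80, x81, x83} = ∅.


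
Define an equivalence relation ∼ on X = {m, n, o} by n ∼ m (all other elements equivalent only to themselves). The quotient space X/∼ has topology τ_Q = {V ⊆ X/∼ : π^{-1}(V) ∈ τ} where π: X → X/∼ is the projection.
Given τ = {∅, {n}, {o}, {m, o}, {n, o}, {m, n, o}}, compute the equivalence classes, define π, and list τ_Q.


X/∼ = {[m=n], [o]}; |τ_Q| = 3.

Equivalence classes: [m=n], [o].
Quotient map π: X → X/∼ sends m ↦ [m=n], n ↦ [m=n], o ↦ [o].
For each subset V ⊆ X/∼, compute π^{-1}(V) ⊆ X and check whether π^{-1}(V) ∈ τ. V is open in τ_Q iff π^{-1}(V) ∈ τ.
  V = {}: π^{-1}(V) = ∅ ∈ τ ✓.
  V = {[m=n]}: π^{-1}(V) = {m, n} ∉ τ ✗.
  V = {[o]}: π^{-1}(V) = {o} ∈ τ ✓.
  V = {[m=n], [o]}: π^{-1}(V) = {m, n, o} ∈ τ ✓.
Open sets in the quotient: τ_Q = {{}, {[o]}, {[m=n], [o]}} (3 elements).


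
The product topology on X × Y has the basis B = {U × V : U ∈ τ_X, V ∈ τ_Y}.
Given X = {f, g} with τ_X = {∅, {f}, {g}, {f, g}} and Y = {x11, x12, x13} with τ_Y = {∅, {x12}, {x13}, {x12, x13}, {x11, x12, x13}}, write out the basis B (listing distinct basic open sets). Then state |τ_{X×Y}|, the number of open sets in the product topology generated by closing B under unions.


Basis B = {∅ × ∅, {f} × {x12}, {f} × {x13}, {g} × {x12}, {g} × {x13}, {f} × {x12, x13}, {f, g} × {x12}, {f, g} × {x13}, {g} × {x12, x13}, {f} × {x11, x12, x13}, {g} × {x11, x12, x13}, {f, g} × {x12, x13}, {f, g} × {x11, x12, x13}}; |τ_{X×Y}| = 25.

Enumerate products U × V with U ∈ τ_X, V ∈ τ_Y (deduplicated):
  ∅ × ∅ = {} (∅)
  {f} × {x12} = {(f,x12)}
  {f} × {x13} = {(f,x13)}
  {g} × {x12} = {(g,x12)}
  {g} × {x13} = {(g,x13)}
  {f} × {x12, x13} = {(f,x12), (f,x13)}
  {f, g} × {x12} = {(f,x12), (g,x12)}
  {f, g} × {x13} = {(f,x13), (g,x13)}
  {g} × {x12, x13} = {(g,x12), (g,x13)}
  {f} × {x11, x12, x13} = {(f,x11), (f,x12), (f,x13)}
  {g} × {x11, x12, x13} = {(g,x11), (g,x12), (g,x13)}
  {f, g} × {x12, x13} = {(f,x12), (f,x13), (g,x12), (g,x13)}
  {f, g} × {x11, x12, x13} = {(f,x11), (f,x12), (f,x13), (g,x11), (g,x12), (g,x13)}
These 13 distinct sets form the basis B.
Close under arbitrary unions to get τ_{X×Y}; counting gives |τ_{X×Y}| = 25.


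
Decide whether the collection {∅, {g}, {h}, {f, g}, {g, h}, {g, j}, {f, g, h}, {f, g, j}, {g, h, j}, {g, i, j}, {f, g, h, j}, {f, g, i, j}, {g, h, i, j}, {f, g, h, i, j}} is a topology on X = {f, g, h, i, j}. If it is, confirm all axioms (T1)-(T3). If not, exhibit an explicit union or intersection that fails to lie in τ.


τ IS a topology on X.

Axiom (T1): ∅ ∈ τ? Yes; X ∈ τ? Yes.
Axiom (T2/T3): check pairwise unions and intersections of members of τ.
All pairwise intersections and unions checked — each lies in τ. Therefore τ satisfies (T1), (T2), (T3): it IS a topology on X.


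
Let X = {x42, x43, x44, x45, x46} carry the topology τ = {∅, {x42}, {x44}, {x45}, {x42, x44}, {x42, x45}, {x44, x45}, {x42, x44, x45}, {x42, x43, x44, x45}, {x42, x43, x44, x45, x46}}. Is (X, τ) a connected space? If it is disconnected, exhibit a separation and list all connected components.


(X, τ) is connected.

Find clopen sets (U ∈ τ with X ∖ U ∈ τ):
  U = ∅, X ∖ U = {x42, x43, x44, x45, x46} — both open, so U is clopen.
  U = {x42, x43, x44, x45, x46}, X ∖ U = ∅ — both open, so U is clopen.
Only trivial clopens (∅ and X) exist, so (X, τ) is connected.
Compute connected components by grouping points that agree on all clopens:
  component: {x42, x43, x44, x45, x46}


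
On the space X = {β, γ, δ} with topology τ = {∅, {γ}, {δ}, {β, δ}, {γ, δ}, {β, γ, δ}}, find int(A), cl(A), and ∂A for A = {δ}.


int(A) = {δ}, cl(A) = {β, δ}, ∂A = {β}.

Closed sets in (X, τ) are complements of opens:
  closed(X, τ) = {∅, {β}, {γ}, {β, γ}, {β, δ}, {β, γ, δ}}.
int(A) = ⋃ {U ∈ τ : U ⊆ A}. Opens contained in A: ∅, {δ}.
Taking the union of these: int(A) = {δ}.
cl(A) = ⋂ {C closed : A ⊆ C}. Closed sets containing A: {β, δ}, {β, γ, δ}.
Intersecting these: cl(A) = {β, δ}.
∂A = cl(A) ∖ int(A) = {β, δ} ∖ {δ} = {β}.


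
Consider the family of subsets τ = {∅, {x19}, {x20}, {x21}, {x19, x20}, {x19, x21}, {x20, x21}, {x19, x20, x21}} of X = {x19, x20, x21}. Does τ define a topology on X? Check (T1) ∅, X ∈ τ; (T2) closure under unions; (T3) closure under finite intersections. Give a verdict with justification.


τ IS a topology on X.

Axiom (T1): ∅ ∈ τ? Yes; X ∈ τ? Yes.
Axiom (T2/T3): check pairwise unions and intersections of members of τ.
All pairwise intersections and unions checked — each lies in τ. Therefore τ satisfies (T1), (T2), (T3): it IS a topology on X.


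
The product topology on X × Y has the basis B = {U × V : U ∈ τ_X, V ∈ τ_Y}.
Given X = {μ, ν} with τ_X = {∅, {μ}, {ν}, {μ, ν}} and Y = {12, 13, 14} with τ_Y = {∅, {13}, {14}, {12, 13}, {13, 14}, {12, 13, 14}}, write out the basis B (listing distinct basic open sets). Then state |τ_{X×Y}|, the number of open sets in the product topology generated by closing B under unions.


Basis B = {∅ × ∅, {μ} × {13}, {μ} × {14}, {ν} × {13}, {ν} × {14}, {μ} × {12, 13}, {μ} × {13, 14}, {μ, ν} × {13}, {μ, ν} × {14}, {ν} × {12, 13}, {ν} × {13, 14}, {μ} × {12, 13, 14}, {ν} × {12, 13, 14}, {μ, ν} × {12, 13}, {μ, ν} × {13, 14}, {μ, ν} × {12, 13, 14}}; |τ_{X×Y}| = 36.

Enumerate products U × V with U ∈ τ_X, V ∈ τ_Y (deduplicated):
  ∅ × ∅ = {} (∅)
  {μ} × {13} = {(μ,13)}
  {μ} × {14} = {(μ,14)}
  {ν} × {13} = {(ν,13)}
  {ν} × {14} = {(ν,14)}
  {μ} × {12, 13} = {(μ,12), (μ,13)}
  {μ} × {13, 14} = {(μ,13), (μ,14)}
  {μ, ν} × {13} = {(μ,13), (ν,13)}
  {μ, ν} × {14} = {(μ,14), (ν,14)}
  {ν} × {12, 13} = {(ν,12), (ν,13)}
  {ν} × {13, 14} = {(ν,13), (ν,14)}
  {μ} × {12, 13, 14} = {(μ,12), (μ,13), (μ,14)}
  {ν} × {12, 13, 14} = {(ν,12), (ν,13), (ν,14)}
  {μ, ν} × {12, 13} = {(μ,12), (μ,13), (ν,12), (ν,13)}
  {μ, ν} × {13, 14} = {(μ,13), (μ,14), (ν,13), (ν,14)}
  {μ, ν} × {12, 13, 14} = {(μ,12), (μ,13), (μ,14), (ν,12), (ν,13), (ν,14)}
These 16 distinct sets form the basis B.
Close under arbitrary unions to get τ_{X×Y}; counting gives |τ_{X×Y}| = 36.


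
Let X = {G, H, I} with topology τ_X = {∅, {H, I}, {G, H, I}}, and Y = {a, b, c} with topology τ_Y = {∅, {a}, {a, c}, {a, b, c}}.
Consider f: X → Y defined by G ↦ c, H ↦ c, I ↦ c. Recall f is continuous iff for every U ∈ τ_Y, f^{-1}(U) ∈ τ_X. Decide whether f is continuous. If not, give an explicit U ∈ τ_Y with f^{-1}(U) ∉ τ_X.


f IS continuous.

Compute f^{-1}(U) for each U ∈ τ_Y:
  U = ∅: f^{-1}(U) = ∅ ∈ τ_X ✓.
  U = {a}: f^{-1}(U) = ∅ ∈ τ_X ✓.
  U = {a, c}: f^{-1}(U) = {G, H, I} ∈ τ_X ✓.
  U = {a, b, c}: f^{-1}(U) = {G, H, I} ∈ τ_X ✓.
Every preimage lies in τ_X, so f IS continuous.


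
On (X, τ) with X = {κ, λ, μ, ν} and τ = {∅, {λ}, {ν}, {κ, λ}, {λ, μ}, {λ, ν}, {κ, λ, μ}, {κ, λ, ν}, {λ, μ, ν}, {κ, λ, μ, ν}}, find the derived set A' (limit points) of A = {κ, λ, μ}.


A' = {κ, μ}

For each x ∈ X, list the open sets U ∈ τ with x ∈ U, then check whether U ∩ (A ∖ {x}) ≠ ∅ for every such U.
  x = κ: opens ∋ x are {κ, λ}, {κ, λ, μ}, {κ, λ, ν}, {κ, λ, μ, ν}; each meets A ∖ {κ}, so x IS a limit point.
  x = λ: open {λ} ∋ x has {λ} ∩ (A ∖ {λ}) = ∅, so x is NOT a limit point.
  x = μ: opens ∋ x are {λ, μ}, {κ, λ, μ}, {λ, μ, ν}, {κ, λ, μ, ν}; each meets A ∖ {μ}, so x IS a limit point.
  x = ν: open {ν} ∋ x has {ν} ∩ (A ∖ {ν}) = ∅, so x is NOT a limit point.
Collecting: A' = {κ, μ}.


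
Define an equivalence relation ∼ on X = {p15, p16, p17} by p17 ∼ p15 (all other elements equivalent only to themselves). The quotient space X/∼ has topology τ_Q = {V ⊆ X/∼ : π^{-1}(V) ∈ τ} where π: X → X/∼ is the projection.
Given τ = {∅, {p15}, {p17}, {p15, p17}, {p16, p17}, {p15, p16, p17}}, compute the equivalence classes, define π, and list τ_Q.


X/∼ = {[p15=p17], [p16]}; |τ_Q| = 3.

Equivalence classes: [p15=p17], [p16].
Quotient map π: X → X/∼ sends p15 ↦ [p15=p17], p16 ↦ [p16], p17 ↦ [p15=p17].
For each subset V ⊆ X/∼, compute π^{-1}(V) ⊆ X and check whether π^{-1}(V) ∈ τ. V is open in τ_Q iff π^{-1}(V) ∈ τ.
  V = {}: π^{-1}(V) = ∅ ∈ τ ✓.
  V = {[p15=p17]}: π^{-1}(V) = {p15, p17} ∈ τ ✓.
  V = {[p16]}: π^{-1}(V) = {p16} ∉ τ ✗.
  V = {[p15=p17], [p16]}: π^{-1}(V) = {p15, p16, p17} ∈ τ ✓.
Open sets in the quotient: τ_Q = {{}, {[p15=p17]}, {[p15=p17], [p16]}} (3 elements).


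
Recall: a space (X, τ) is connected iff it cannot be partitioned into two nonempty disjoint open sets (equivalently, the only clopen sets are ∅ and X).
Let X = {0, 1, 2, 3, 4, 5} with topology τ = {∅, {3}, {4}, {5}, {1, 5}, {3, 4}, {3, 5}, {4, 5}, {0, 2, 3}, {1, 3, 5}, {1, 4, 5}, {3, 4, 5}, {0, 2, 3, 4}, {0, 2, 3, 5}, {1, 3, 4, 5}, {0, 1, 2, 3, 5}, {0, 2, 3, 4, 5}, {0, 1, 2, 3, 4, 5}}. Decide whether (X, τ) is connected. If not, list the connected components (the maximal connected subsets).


(X, τ) is disconnected; components = [{4}, {1, 5}, {0, 2, 3}].

Find clopen sets (U ∈ τ with X ∖ U ∈ τ):
  U = ∅, X ∖ U = {0, 1, 2, 3, 4, 5} — both open, so U is clopen.
  U = {4}, X ∖ U = {0, 1, 2, 3, 5} — both open, so U is clopen.
  U = {1, 5}, X ∖ U = {0, 2, 3, 4} — both open, so U is clopen.
  U = {0, 2, 3}, X ∖ U = {1, 4, 5} — both open, so U is clopen.
  U = {1, 4, 5}, X ∖ U = {0, 2, 3} — both open, so U is clopen.
  U = {0, 2, 3, 4}, X ∖ U = {1, 5} — both open, so U is clopen.
  U = {0, 1, 2, 3, 5}, X ∖ U = {4} — both open, so U is clopen.
  U = {0, 1, 2, 3, 4, 5}, X ∖ U = ∅ — both open, so U is clopen.
Nontrivial clopen(s) exist: e.g. {0, 2, 3}. So (X, τ) is disconnected.
Compute connected components by grouping points that agree on all clopens:
  component: {4}
  component: {1, 5}
  component: {0, 2, 3}


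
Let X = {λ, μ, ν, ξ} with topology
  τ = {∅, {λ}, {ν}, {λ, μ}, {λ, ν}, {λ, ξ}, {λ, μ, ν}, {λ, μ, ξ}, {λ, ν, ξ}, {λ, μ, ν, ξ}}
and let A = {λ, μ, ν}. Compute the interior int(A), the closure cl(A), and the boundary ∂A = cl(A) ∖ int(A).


int(A) = {λ, μ, ν}, cl(A) = {λ, μ, ν, ξ}, ∂A = {ξ}.

Closed sets in (X, τ) are complements of opens:
  closed(X, τ) = {∅, {μ}, {ν}, {ξ}, {μ, ν}, {μ, ξ}, {ν, ξ}, {λ, μ, ξ}, {μ, ν, ξ}, {λ, μ, ν, ξ}}.
int(A) = ⋃ {U ∈ τ : U ⊆ A}. Opens contained in A: ∅, {λ}, {ν}, {λ, μ}, {λ, ν}, {λ, μ, ν}.
Taking the union of these: int(A) = {λ, μ, ν}.
cl(A) = ⋂ {C closed : A ⊆ C}. Closed sets containing A: {λ, μ, ν, ξ}.
Intersecting these: cl(A) = {λ, μ, ν, ξ}.
∂A = cl(A) ∖ int(A) = {λ, μ, ν, ξ} ∖ {λ, μ, ν} = {ξ}.


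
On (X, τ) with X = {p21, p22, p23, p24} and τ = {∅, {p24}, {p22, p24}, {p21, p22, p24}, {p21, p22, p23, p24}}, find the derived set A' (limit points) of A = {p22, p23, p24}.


A' = {p21, p22, p23}

For each x ∈ X, list the open sets U ∈ τ with x ∈ U, then check whether U ∩ (A ∖ {x}) ≠ ∅ for every such U.
  x = p21: opens ∋ x are {p21, p22, p24}, {p21, p22, p23, p24}; each meets A ∖ {p21}, so x IS a limit point.
  x = p22: opens ∋ x are {p22, p24}, {p21, p22, p24}, {p21, p22, p23, p24}; each meets A ∖ {p22}, so x IS a limit point.
  x = p23: opens ∋ x are {p21, p22, p23, p24}; each meets A ∖ {p23}, so x IS a limit point.
  x = p24: open {p24} ∋ x has {p24} ∩ (A ∖ {p24}) = ∅, so x is NOT a limit point.
Collecting: A' = {p21, p22, p23}.


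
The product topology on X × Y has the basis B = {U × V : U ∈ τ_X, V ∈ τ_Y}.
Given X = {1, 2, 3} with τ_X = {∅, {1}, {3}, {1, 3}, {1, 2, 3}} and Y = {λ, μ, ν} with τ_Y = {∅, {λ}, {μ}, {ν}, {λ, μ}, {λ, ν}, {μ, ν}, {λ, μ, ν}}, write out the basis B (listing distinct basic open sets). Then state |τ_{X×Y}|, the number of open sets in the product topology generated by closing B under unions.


Basis B = {∅ × ∅, {1} × {λ}, {1} × {μ}, {1} × {ν}, {3} × {λ}, {3} × {μ}, {3} × {ν}, {1} × {λ, μ}, {1} × {λ, ν}, {1, 3} × {λ}, {1} × {μ, ν}, {1, 3} × {μ}, {1, 3} × {ν}, {3} × {λ, μ}, {3} × {λ, ν}, {3} × {μ, ν}, {1} × {λ, μ, ν}, {1, 2, 3} × {λ}, {1, 2, 3} × {μ}, {1, 2, 3} × {ν}, {3} × {λ, μ, ν}, {1, 3} × {λ, μ}, {1, 3} × {λ, ν}, {1, 3} × {μ, ν}, {1, 3} × {λ, μ, ν}, {1, 2, 3} × {λ, μ}, {1, 2, 3} × {λ, ν}, {1, 2, 3} × {μ, ν}, {1, 2, 3} × {λ, μ, ν}}; |τ_{X×Y}| = 125.

Enumerate products U × V with U ∈ τ_X, V ∈ τ_Y (deduplicated):
  ∅ × ∅ = {} (∅)
  {1} × {λ} = {(1,λ)}
  {1} × {μ} = {(1,μ)}
  {1} × {ν} = {(1,ν)}
  {3} × {λ} = {(3,λ)}
  {3} × {μ} = {(3,μ)}
  {3} × {ν} = {(3,ν)}
  {1} × {λ, μ} = {(1,λ), (1,μ)}
  {1} × {λ, ν} = {(1,λ), (1,ν)}
  {1, 3} × {λ} = {(1,λ), (3,λ)}
  {1} × {μ, ν} = {(1,μ), (1,ν)}
  {1, 3} × {μ} = {(1,μ), (3,μ)}
  {1, 3} × {ν} = {(1,ν), (3,ν)}
  {3} × {λ, μ} = {(3,λ), (3,μ)}
  {3} × {λ, ν} = {(3,λ), (3,ν)}
  {3} × {μ, ν} = {(3,μ), (3,ν)}
  {1} × {λ, μ, ν} = {(1,λ), (1,μ), (1,ν)}
  {1, 2, 3} × {λ} = {(1,λ), (2,λ), (3,λ)}
  {1, 2, 3} × {μ} = {(1,μ), (2,μ), (3,μ)}
  {1, 2, 3} × {ν} = {(1,ν), (2,ν), (3,ν)}
  {3} × {λ, μ, ν} = {(3,λ), (3,μ), (3,ν)}
  {1, 3} × {λ, μ} = {(1,λ), (1,μ), (3,λ), (3,μ)}
  {1, 3} × {λ, ν} = {(1,λ), (1,ν), (3,λ), (3,ν)}
  {1, 3} × {μ, ν} = {(1,μ), (1,ν), (3,μ), (3,ν)}
  {1, 3} × {λ, μ, ν} = {(1,λ), (1,μ), (1,ν), (3,λ), (3,μ), (3,ν)}
  {1, 2, 3} × {λ, μ} = {(1,λ), (1,μ), (2,λ), (2,μ), (3,λ), (3,μ)}
  {1, 2, 3} × {λ, ν} = {(1,λ), (1,ν), (2,λ), (2,ν), (3,λ), (3,ν)}
  {1, 2, 3} × {μ, ν} = {(1,μ), (1,ν), (2,μ), (2,ν), (3,μ), (3,ν)}
  {1, 2, 3} × {λ, μ, ν} = {(1,λ), (1,μ), (1,ν), (2,λ), (2,μ), (2,ν), (3,λ), (3,μ), (3,ν)}
These 29 distinct sets form the basis B.
Close under arbitrary unions to get τ_{X×Y}; counting gives |τ_{X×Y}| = 125.


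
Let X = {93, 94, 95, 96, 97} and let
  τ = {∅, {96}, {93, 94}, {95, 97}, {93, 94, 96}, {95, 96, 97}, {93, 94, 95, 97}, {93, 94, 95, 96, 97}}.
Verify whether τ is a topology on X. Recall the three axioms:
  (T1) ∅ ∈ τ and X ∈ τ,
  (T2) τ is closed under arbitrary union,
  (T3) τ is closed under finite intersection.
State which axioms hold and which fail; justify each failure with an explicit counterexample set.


τ IS a topology on X.

Axiom (T1): ∅ ∈ τ? Yes; X ∈ τ? Yes.
Axiom (T2/T3): check pairwise unions and intersections of members of τ.
All pairwise intersections and unions checked — each lies in τ. Therefore τ satisfies (T1), (T2), (T3): it IS a topology on X.


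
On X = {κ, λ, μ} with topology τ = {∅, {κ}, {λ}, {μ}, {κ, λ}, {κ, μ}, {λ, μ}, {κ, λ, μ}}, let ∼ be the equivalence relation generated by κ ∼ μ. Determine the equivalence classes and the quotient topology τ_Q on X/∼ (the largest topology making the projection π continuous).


X/∼ = {[κ=μ], [λ]}; |τ_Q| = 4.

Equivalence classes: [κ=μ], [λ].
Quotient map π: X → X/∼ sends κ ↦ [κ=μ], λ ↦ [λ], μ ↦ [κ=μ].
For each subset V ⊆ X/∼, compute π^{-1}(V) ⊆ X and check whether π^{-1}(V) ∈ τ. V is open in τ_Q iff π^{-1}(V) ∈ τ.
  V = {}: π^{-1}(V) = ∅ ∈ τ ✓.
  V = {[κ=μ]}: π^{-1}(V) = {κ, μ} ∈ τ ✓.
  V = {[λ]}: π^{-1}(V) = {λ} ∈ τ ✓.
  V = {[κ=μ], [λ]}: π^{-1}(V) = {κ, λ, μ} ∈ τ ✓.
Open sets in the quotient: τ_Q = {{}, {[κ=μ]}, {[λ]}, {[κ=μ], [λ]}} (4 elements).


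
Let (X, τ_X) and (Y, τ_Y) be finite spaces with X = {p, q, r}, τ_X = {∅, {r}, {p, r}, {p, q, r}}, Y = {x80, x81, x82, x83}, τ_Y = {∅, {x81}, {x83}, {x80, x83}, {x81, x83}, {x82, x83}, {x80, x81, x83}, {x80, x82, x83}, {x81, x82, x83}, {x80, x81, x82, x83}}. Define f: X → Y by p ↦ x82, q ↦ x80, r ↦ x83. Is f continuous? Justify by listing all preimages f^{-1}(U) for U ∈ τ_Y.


f is NOT continuous.

Compute f^{-1}(U) for each U ∈ τ_Y:
  U = ∅: f^{-1}(U) = ∅ ∈ τ_X ✓.
  U = {x81}: f^{-1}(U) = ∅ ∈ τ_X ✓.
  U = {x83}: f^{-1}(U) = {r} ∈ τ_X ✓.
  U = {x80, x83}: f^{-1}(U) = {q, r} ∉ τ_X ✗.
  U = {x81, x83}: f^{-1}(U) = {r} ∈ τ_X ✓.
  U = {x82, x83}: f^{-1}(U) = {p, r} ∈ τ_X ✓.
  U = {x80, x81, x83}: f^{-1}(U) = {q, r} ∉ τ_X ✗.
  U = {x80, x82, x83}: f^{-1}(U) = {p, q, r} ∈ τ_X ✓.
  U = {x81, x82, x83}: f^{-1}(U) = {p, r} ∈ τ_X ✓.
  U = {x80, x81, x82, x83}: f^{-1}(U) = {p, q, r} ∈ τ_X ✓.
Found U = {x80, x83} with f^{-1}(U) = {q, r} not in τ_X. Therefore f is NOT continuous.


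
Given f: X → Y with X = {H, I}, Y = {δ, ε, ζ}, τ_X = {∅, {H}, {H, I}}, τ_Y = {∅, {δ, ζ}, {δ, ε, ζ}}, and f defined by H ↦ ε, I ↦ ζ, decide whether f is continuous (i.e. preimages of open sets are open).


f is NOT continuous.

Compute f^{-1}(U) for each U ∈ τ_Y:
  U = ∅: f^{-1}(U) = ∅ ∈ τ_X ✓.
  U = {δ, ζ}: f^{-1}(U) = {I} ∉ τ_X ✗.
  U = {δ, ε, ζ}: f^{-1}(U) = {H, I} ∈ τ_X ✓.
Found U = {δ, ζ} with f^{-1}(U) = {I} not in τ_X. Therefore f is NOT continuous.


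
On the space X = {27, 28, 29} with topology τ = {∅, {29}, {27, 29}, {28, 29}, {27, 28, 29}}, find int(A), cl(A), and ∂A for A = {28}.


int(A) = ∅, cl(A) = {28}, ∂A = {28}.

Closed sets in (X, τ) are complements of opens:
  closed(X, τ) = {∅, {27}, {28}, {27, 28}, {27, 28, 29}}.
int(A) = ⋃ {U ∈ τ : U ⊆ A}. Opens contained in A: ∅.
Taking the union of these: int(A) = ∅.
cl(A) = ⋂ {C closed : A ⊆ C}. Closed sets containing A: {28}, {27, 28}, {27, 28, 29}.
Intersecting these: cl(A) = {28}.
∂A = cl(A) ∖ int(A) = {28} ∖ ∅ = {28}.


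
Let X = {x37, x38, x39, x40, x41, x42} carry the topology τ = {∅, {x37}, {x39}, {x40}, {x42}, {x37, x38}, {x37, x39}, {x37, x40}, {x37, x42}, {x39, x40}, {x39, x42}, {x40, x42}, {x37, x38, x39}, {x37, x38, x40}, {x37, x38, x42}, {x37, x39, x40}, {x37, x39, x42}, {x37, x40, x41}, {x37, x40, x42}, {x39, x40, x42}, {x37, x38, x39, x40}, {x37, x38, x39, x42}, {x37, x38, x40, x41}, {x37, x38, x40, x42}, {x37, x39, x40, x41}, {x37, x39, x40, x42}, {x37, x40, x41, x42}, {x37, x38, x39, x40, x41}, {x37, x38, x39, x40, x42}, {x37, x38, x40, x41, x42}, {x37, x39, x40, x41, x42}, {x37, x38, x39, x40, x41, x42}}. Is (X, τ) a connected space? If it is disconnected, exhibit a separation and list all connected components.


(X, τ) is disconnected; components = [{x39}, {x42}, {x37, x38, x40, x41}].

Find clopen sets (U ∈ τ with X ∖ U ∈ τ):
  U = ∅, X ∖ U = {x37, x38, x39, x40, x41, x42} — both open, so U is clopen.
  U = {x39}, X ∖ U = {x37, x38, x40, x41, x42} — both open, so U is clopen.
  U = {x42}, X ∖ U = {x37, x38, x39, x40, x41} — both open, so U is clopen.
  U = {x39, x42}, X ∖ U = {x37, x38, x40, x41} — both open, so U is clopen.
  U = {x37, x38, x40, x41}, X ∖ U = {x39, x42} — both open, so U is clopen.
  U = {x37, x38, x39, x40, x41}, X ∖ U = {x42} — both open, so U is clopen.
  U = {x37, x38, x40, x41, x42}, X ∖ U = {x39} — both open, so U is clopen.
  U = {x37, x38, x39, x40, x41, x42}, X ∖ U = ∅ — both open, so U is clopen.
Nontrivial clopen(s) exist: e.g. {x39, x42}. So (X, τ) is disconnected.
Compute connected components by grouping points that agree on all clopens:
  component: {x39}
  component: {x42}
  component: {x37, x38, x40, x41}


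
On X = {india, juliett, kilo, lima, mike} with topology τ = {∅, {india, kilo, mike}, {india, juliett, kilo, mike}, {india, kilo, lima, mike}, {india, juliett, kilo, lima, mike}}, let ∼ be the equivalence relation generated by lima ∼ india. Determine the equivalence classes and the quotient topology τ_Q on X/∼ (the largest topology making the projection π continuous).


X/∼ = {[india=lima], [juliett], [kilo], [mike]}; |τ_Q| = 3.

Equivalence classes: [india=lima], [juliett], [kilo], [mike].
Quotient map π: X → X/∼ sends india ↦ [india=lima], juliett ↦ [juliett], kilo ↦ [kilo], lima ↦ [india=lima], mike ↦ [mike].
For each subset V ⊆ X/∼, compute π^{-1}(V) ⊆ X and check whether π^{-1}(V) ∈ τ. V is open in τ_Q iff π^{-1}(V) ∈ τ.
  V = {}: π^{-1}(V) = ∅ ∈ τ ✓.
  V = {[india=lima]}: π^{-1}(V) = {india, lima} ∉ τ ✗.
  V = {[juliett]}: π^{-1}(V) = {juliett} ∉ τ ✗.
  V = {[india=lima], [juliett]}: π^{-1}(V) = {india, juliett, lima} ∉ τ ✗.
  V = {[kilo]}: π^{-1}(V) = {kilo} ∉ τ ✗.
  V = {[india=lima], [kilo]}: π^{-1}(V) = {india, kilo, lima} ∉ τ ✗.
  V = {[juliett], [kilo]}: π^{-1}(V) = {juliett, kilo} ∉ τ ✗.
  V = {[india=lima], [juliett], [kilo]}: π^{-1}(V) = {india, juliett, kilo, lima} ∉ τ ✗.
  V = {[mike]}: π^{-1}(V) = {mike} ∉ τ ✗.
  V = {[india=lima], [mike]}: π^{-1}(V) = {india, lima, mike} ∉ τ ✗.
  V = {[juliett], [mike]}: π^{-1}(V) = {juliett, mike} ∉ τ ✗.
  V = {[india=lima], [juliett], [mike]}: π^{-1}(V) = {india, juliett, lima, mike} ∉ τ ✗.
  V = {[kilo], [mike]}: π^{-1}(V) = {kilo, mike} ∉ τ ✗.
  V = {[india=lima], [kilo], [mike]}: π^{-1}(V) = {india, kilo, lima, mike} ∈ τ ✓.
  V = {[juliett], [kilo], [mike]}: π^{-1}(V) = {juliett, kilo, mike} ∉ τ ✗.
  V = {[india=lima], [juliett], [kilo], [mike]}: π^{-1}(V) = {india, juliett, kilo, lima, mike} ∈ τ ✓.
Open sets in the quotient: τ_Q = {{}, {[india=lima], [kilo], [mike]}, {[india=lima], [juliett], [kilo], [mike]}} (3 elements).
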